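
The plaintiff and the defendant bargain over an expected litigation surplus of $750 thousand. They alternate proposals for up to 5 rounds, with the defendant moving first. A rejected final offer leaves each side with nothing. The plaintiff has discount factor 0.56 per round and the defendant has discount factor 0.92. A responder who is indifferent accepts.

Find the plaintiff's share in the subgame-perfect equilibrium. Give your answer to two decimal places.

50.91

By backward induction:
Round 5 (the defendant proposes): rejection yields 0 for the plaintiff; the defendant offers 0 and keeps 750.
Round 4 (the plaintiff proposes): the defendant can get 750 next round, worth 0.92 × 750 = 690 now; the plaintiff offers that and keeps 60.
Round 3 (the defendant proposes): the plaintiff can get 60 next round, worth 0.56 × 60 = 33.6 now. The defendant offers 33.6 and keeps 750 − 33.6 = 716.4.
Round 2 (the plaintiff proposes): the defendant can get 716.4 next round, worth 0.92 × 716.4 = 659.088 now. The plaintiff offers 659.088 and keeps 750 − 659.088 = 90.912.
Round 1 (the defendant proposes): the plaintiff can get 90.912 next round, worth 0.56 × 90.912 = 50.91072 now, so the defendant offers 50.91072, keeping 699.08928.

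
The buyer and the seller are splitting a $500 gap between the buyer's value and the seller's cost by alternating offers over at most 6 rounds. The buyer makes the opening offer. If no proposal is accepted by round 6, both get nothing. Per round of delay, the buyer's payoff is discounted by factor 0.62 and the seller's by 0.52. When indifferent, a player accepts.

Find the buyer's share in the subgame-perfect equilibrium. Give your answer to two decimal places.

Round 6 (the seller proposes): rejection yields 0 for the buyer; the seller offers 0 and keeps 500.
Round 5 (the buyer proposes): the seller can get 500 next round, worth 0.52 × 500 = 260 now, so the buyer offers 260, keeping 240.
Round 4 (the seller proposes): the buyer can get 240 next round, worth 0.62 × 240 = 148.8 now; the seller offers that and keeps 351.2.
Round 3 (the buyer proposes): the seller can get 351.2 next round, worth 0.52 × 351.2 = 182.624 now. The buyer offers 182.624 and keeps 500 − 182.624 = 317.376.
Round 2 (the seller proposes): the buyer can get 317.376 next round, worth 0.62 × 317.376 = 196.77312 now; the seller offers that and keeps 303.22688.
Round 1 (the buyer proposes): the seller can get 303.22688 next round, worth 0.52 × 303.22688 = 157.6779776 now. The buyer offers 157.6779776 and keeps 500 − 157.6779776 = 342.3220224.

342.32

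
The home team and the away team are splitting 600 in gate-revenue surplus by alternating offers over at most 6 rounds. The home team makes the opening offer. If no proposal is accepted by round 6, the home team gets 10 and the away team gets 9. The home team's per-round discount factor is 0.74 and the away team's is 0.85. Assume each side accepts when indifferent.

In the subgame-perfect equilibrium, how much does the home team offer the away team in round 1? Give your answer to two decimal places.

414.42

Solve by backward induction from round 6.
Round 6 (the away team proposes): the home team gets 10 if talks fail, so the away team offers 10 and keeps 590.
Round 5 (the home team proposes): the away team can get 590 next round, worth 0.85 × 590 = 501.5 now; the home team offers that and keeps 98.5.
Round 4 (the away team proposes): the home team can get 98.5 next round, worth 0.74 × 98.5 = 72.89 now, so the away team offers 72.89, keeping 527.11.
Round 3 (the home team proposes): the away team can get 527.11 next round, worth 0.85 × 527.11 = 448.0435 now. The home team offers 448.0435 and keeps 600 − 448.0435 = 151.9565.
Round 2 (the away team proposes): the home team can get 151.9565 next round, worth 0.74 × 151.9565 = 112.44781 now, so the away team offers 112.44781, keeping 487.55219.
Round 1 (the home team proposes): the away team can get 487.55219 next round, worth 0.85 × 487.55219 = 414.4193615 now. The home team offers 414.4193615 and keeps 600 − 414.4193615 = 185.5806385.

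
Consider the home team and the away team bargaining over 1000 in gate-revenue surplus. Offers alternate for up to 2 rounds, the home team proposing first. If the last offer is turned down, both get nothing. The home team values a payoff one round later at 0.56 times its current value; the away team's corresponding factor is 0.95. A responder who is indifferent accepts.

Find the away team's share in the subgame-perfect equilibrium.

950

Round 2 (the away team proposes): the home team will accept anything ≥ 0, so the away team offers 0 and keeps 1000.
Round 1 (the home team proposes): the away team can get 1000 next round, worth 0.95 × 1000 = 950 now; the home team offers that and keeps 50.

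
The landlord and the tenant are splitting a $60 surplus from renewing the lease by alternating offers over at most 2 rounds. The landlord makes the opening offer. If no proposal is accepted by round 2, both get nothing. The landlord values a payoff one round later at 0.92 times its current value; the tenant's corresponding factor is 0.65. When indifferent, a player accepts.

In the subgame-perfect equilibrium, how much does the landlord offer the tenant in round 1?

Round 2 (the tenant proposes): rejection yields 0 for the landlord; the tenant offers 0 and keeps 60.
Round 1 (the landlord proposes): the tenant can get 60 next round, worth 0.65 × 60 = 39 now; the landlord offers that and keeps 21.

39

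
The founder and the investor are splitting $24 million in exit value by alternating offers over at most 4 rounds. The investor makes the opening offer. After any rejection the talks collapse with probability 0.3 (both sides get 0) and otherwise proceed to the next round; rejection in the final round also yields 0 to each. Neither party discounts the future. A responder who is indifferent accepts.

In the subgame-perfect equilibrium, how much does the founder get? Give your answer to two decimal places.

13.27

By backward induction:
Round 4 (the founder proposes): the investor will accept anything ≥ 0, so the founder offers 0 and keeps 24.
Round 3 (the investor proposes): rejecting gives the founder an expected 0.7 × 24 = 16.8, so the investor offers 16.8, keeping 7.2.
Round 2 (the founder proposes): rejecting gives the investor an expected 0.7 × 7.2 = 5.04; the founder offers that and keeps 18.96.
Round 1 (the investor proposes): rejecting gives the founder an expected 0.7 × 18.96 = 13.272; the investor offers that and keeps 10.728.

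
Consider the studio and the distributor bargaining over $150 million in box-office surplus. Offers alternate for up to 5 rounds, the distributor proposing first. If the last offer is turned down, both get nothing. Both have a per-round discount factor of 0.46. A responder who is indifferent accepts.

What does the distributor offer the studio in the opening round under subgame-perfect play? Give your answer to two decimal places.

45.14

Round 5 (the distributor proposes): rejection yields 0 for the studio; the distributor offers 0 and keeps 150.
Round 4 (the studio proposes): the distributor can get 150 next round, worth 0.46 × 150 = 69 now. The studio offers 69 and keeps 150 − 69 = 81.
Round 3 (the distributor proposes): the studio can get 81 next round, worth 0.46 × 81 = 37.26 now; the distributor offers that and keeps 112.74.
Round 2 (the studio proposes): the distributor can get 112.74 next round, worth 0.46 × 112.74 = 51.8604 now; the studio offers that and keeps 98.1396.
Round 1 (the distributor proposes): the studio can get 98.1396 next round, worth 0.46 × 98.1396 = 45.144216 now, so the distributor offers 45.144216, keeping 104.855784.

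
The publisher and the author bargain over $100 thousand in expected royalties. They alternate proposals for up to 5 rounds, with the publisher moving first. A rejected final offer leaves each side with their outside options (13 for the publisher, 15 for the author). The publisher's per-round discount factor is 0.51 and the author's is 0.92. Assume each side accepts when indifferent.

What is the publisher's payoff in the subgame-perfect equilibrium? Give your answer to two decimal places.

Round 5 (the publisher proposes): the author gets 15 if talks fail, so the publisher offers 15 and keeps 85.
Round 4 (the author proposes): the publisher can get 85 next round, worth 0.51 × 85 = 43.35 now. The author offers 43.35 and keeps 100 − 43.35 = 56.65.
Round 3 (the publisher proposes): the author can get 56.65 next round, worth 0.92 × 56.65 = 52.118 now; the publisher offers that and keeps 47.882.
Round 2 (the author proposes): the publisher can get 47.882 next round, worth 0.51 × 47.882 = 24.41982 now; the author offers that and keeps 75.58018.
Round 1 (the publisher proposes): the author can get 75.58018 next round, worth 0.92 × 75.58018 = 69.5337656 now; the publisher offers that and keeps 30.4662344.

30.47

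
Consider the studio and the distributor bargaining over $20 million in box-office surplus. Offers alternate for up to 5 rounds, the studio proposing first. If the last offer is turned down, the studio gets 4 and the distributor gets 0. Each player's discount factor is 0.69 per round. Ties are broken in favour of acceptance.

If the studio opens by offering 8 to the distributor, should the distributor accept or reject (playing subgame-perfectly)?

Round 5 (the studio proposes): rejection yields 0 for the distributor; the studio offers 0 and keeps 20.
Round 4 (the distributor proposes): the studio can get 20 next round, worth 0.69 × 20 = 13.8 now, so the distributor offers 13.8, keeping 6.2.
Round 3 (the studio proposes): the distributor can get 6.2 next round, worth 0.69 × 6.2 = 4.278 now, so the studio offers 4.278, keeping 15.722.
Round 2 (the distributor proposes): the studio can get 15.722 next round, worth 0.69 × 15.722 = 10.84818 now, so the distributor offers 10.84818, keeping 9.15182.
So by rejecting in round 1, the distributor gets 9.15182 next round, worth 0.69 × 9.15182 = 6.3147558 now.
Offer 8 ≥ 6.3147558, so the distributor accepts.

Accept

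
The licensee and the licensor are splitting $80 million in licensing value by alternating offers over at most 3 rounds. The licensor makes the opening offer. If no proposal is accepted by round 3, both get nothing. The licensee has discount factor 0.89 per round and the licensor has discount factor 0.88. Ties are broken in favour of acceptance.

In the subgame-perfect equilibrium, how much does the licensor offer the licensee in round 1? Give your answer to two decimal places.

Round 3 (the licensor proposes): rejection yields 0 for the licensee; the licensor offers 0 and keeps 80.
Round 2 (the licensee proposes): the licensor can get 80 next round, worth 0.88 × 80 = 70.4 now, so the licensee offers 70.4, keeping 9.6.
Round 1 (the licensor proposes): the licensee can get 9.6 next round, worth 0.89 × 9.6 = 8.544 now. The licensor offers 8.544 and keeps 80 − 8.544 = 71.456.

8.54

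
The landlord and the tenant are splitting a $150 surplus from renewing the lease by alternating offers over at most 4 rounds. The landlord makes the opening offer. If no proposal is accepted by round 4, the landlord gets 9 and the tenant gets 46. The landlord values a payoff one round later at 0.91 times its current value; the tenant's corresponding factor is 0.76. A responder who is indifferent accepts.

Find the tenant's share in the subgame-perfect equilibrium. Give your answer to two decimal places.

Round 4 (the tenant proposes): the landlord gets 9 if talks fail, so the tenant offers 9 and keeps 141.
Round 3 (the landlord proposes): the tenant can get 141 next round, worth 0.76 × 141 = 107.16 now, so the landlord offers 107.16, keeping 42.84.
Round 2 (the tenant proposes): the landlord can get 42.84 next round, worth 0.91 × 42.84 = 38.9844 now. The tenant offers 38.9844 and keeps 150 − 38.9844 = 111.0156.
Round 1 (the landlord proposes): the tenant can get 111.0156 next round, worth 0.76 × 111.0156 = 84.371856 now, so the landlord offers 84.371856, keeping 65.628144.

84.37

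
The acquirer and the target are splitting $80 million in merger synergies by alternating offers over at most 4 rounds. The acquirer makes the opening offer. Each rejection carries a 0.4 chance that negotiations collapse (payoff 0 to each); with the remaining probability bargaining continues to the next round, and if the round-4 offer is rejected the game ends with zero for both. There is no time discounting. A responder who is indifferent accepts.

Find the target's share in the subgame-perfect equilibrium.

36.48

Round 4 (the target proposes): rejection yields 0 for the acquirer; the target offers 0 and keeps 80.
Round 3 (the acquirer proposes): rejecting gives the target an expected 0.6 × 80 = 48; the acquirer offers that and keeps 32.
Round 2 (the target proposes): rejecting gives the acquirer an expected 0.6 × 32 = 19.2; the target offers that and keeps 60.8.
Round 1 (the acquirer proposes): rejecting gives the target an expected 0.6 × 60.8 = 36.48, so the acquirer offers 36.48, keeping 43.52.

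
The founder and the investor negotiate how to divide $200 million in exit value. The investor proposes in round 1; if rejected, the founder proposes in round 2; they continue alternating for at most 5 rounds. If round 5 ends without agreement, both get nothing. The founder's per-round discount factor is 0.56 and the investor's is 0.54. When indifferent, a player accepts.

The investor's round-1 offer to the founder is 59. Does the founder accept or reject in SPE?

Reject

Work out the founder's continuation value if the offer is rejected.
Round 5 (the investor proposes): the founder will accept anything ≥ 0, so the investor offers 0 and keeps 200.
Round 4 (the founder proposes): the investor can get 200 next round, worth 0.54 × 200 = 108 now, so the founder offers 108, keeping 92.
Round 3 (the investor proposes): the founder can get 92 next round, worth 0.56 × 92 = 51.52 now. The investor offers 51.52 and keeps 200 − 51.52 = 148.48.
Round 2 (the founder proposes): the investor can get 148.48 next round, worth 0.54 × 148.48 = 80.1792 now, so the founder offers 80.1792, keeping 119.8208.
So by rejecting in round 1, the founder gets 119.8208 next round, worth 0.56 × 119.8208 = 67.099648 now.
Offer 59 < 67.099648, so the founder rejects.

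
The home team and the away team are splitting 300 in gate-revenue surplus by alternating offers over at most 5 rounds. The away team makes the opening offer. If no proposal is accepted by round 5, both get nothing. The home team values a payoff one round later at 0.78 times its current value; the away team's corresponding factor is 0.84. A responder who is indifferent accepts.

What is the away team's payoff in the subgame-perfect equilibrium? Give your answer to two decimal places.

238.03

Work backward from the last round.
Round 5 (the away team proposes): rejection yields 0 for the home team; the away team offers 0 and keeps 300.
Round 4 (the home team proposes): the away team can get 300 next round, worth 0.84 × 300 = 252 now. The home team offers 252 and keeps 300 − 252 = 48.
Round 3 (the away team proposes): the home team can get 48 next round, worth 0.78 × 48 = 37.44 now; the away team offers that and keeps 262.56.
Round 2 (the home team proposes): the away team can get 262.56 next round, worth 0.84 × 262.56 = 220.5504 now; the home team offers that and keeps 79.4496.
Round 1 (the away team proposes): the home team can get 79.4496 next round, worth 0.78 × 79.4496 = 61.970688 now; the away team offers that and keeps 238.029312.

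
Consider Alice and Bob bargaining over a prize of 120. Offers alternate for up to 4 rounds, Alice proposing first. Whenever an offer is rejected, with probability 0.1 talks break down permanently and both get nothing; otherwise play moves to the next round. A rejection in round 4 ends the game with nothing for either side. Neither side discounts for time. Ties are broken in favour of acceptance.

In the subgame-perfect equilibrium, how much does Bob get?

By backward induction:
Round 4 (Bob proposes): rejection yields 0 for Alice; Bob offers 0 and keeps 120.
Round 3 (Alice proposes): rejecting gives Bob an expected 0.9 × 120 = 108, so Alice offers 108, keeping 12.
Round 2 (Bob proposes): rejecting gives Alice an expected 0.9 × 12 = 10.8; Bob offers that and keeps 109.2.
Round 1 (Alice proposes): rejecting gives Bob an expected 0.9 × 109.2 = 98.28; Alice offers that and keeps 21.72.

98.28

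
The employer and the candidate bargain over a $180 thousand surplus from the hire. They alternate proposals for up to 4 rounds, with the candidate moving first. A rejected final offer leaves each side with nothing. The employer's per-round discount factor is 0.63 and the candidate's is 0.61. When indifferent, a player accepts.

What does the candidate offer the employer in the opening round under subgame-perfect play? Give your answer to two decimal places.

By backward induction:
Round 4 (the employer proposes): rejection yields 0 for the candidate; the employer offers 0 and keeps 180.
Round 3 (the candidate proposes): the employer can get 180 next round, worth 0.63 × 180 = 113.4 now. The candidate offers 113.4 and keeps 180 − 113.4 = 66.6.
Round 2 (the employer proposes): the candidate can get 66.6 next round, worth 0.61 × 66.6 = 40.626 now. The employer offers 40.626 and keeps 180 − 40.626 = 139.374.
Round 1 (the candidate proposes): the employer can get 139.374 next round, worth 0.63 × 139.374 = 87.80562 now. The candidate offers 87.80562 and keeps 180 − 87.80562 = 92.19438.

87.81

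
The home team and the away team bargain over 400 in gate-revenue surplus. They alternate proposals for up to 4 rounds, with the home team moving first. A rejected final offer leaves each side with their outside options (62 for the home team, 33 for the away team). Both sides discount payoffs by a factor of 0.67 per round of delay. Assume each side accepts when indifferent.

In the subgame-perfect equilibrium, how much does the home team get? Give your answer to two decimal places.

209.90

Solve by backward induction from round 4.
Round 4 (the away team proposes): the home team gets 62 if talks fail, so the away team offers 62 and keeps 338.
Round 3 (the home team proposes): the away team can get 338 next round, worth 0.67 × 338 = 226.46 now, so the home team offers 226.46, keeping 173.54.
Round 2 (the away team proposes): the home team can get 173.54 next round, worth 0.67 × 173.54 = 116.2718 now; the away team offers that and keeps 283.7282.
Round 1 (the home team proposes): the away team can get 283.7282 next round, worth 0.67 × 283.7282 = 190.097894 now, so the home team offers 190.097894, keeping 209.902106.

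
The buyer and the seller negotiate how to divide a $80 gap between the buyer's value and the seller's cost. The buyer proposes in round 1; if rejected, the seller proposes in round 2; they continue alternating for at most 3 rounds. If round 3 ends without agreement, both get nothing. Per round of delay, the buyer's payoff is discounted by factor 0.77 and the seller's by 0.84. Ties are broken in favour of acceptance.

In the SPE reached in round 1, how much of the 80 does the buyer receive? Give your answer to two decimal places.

64.54

Round 3 (the buyer proposes): the seller will accept anything ≥ 0, so the buyer offers 0 and keeps 80.
Round 2 (the seller proposes): the buyer can get 80 next round, worth 0.77 × 80 = 61.6 now. The seller offers 61.6 and keeps 80 − 61.6 = 18.4.
Round 1 (the buyer proposes): the seller can get 18.4 next round, worth 0.84 × 18.4 = 15.456 now. The buyer offers 15.456 and keeps 80 − 15.456 = 64.544.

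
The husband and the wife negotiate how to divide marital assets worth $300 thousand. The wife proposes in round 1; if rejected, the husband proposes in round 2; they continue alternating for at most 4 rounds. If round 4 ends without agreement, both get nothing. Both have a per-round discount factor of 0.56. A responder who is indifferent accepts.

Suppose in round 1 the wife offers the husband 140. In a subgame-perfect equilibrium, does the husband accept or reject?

Accept

Round 4 (the husband proposes): rejection yields 0 for the wife; the husband offers 0 and keeps 300.
Round 3 (the wife proposes): the husband can get 300 next round, worth 0.56 × 300 = 168 now. The wife offers 168 and keeps 300 − 168 = 132.
Round 2 (the husband proposes): the wife can get 132 next round, worth 0.56 × 132 = 73.92 now. The husband offers 73.92 and keeps 300 − 73.92 = 226.08.
So by rejecting in round 1, the husband gets 226.08 next round, worth 0.56 × 226.08 = 126.6048 now.
Offer 140 ≥ 126.6048, so the husband accepts.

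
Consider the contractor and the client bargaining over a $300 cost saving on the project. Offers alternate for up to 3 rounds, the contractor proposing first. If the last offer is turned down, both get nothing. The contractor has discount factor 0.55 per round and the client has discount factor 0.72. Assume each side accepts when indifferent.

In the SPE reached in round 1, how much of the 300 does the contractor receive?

202.8

Round 3 (the contractor proposes): rejection yields 0 for the client; the contractor offers 0 and keeps 300.
Round 2 (the client proposes): the contractor can get 300 next round, worth 0.55 × 300 = 165 now. The client offers 165 and keeps 300 − 165 = 135.
Round 1 (the contractor proposes): the client can get 135 next round, worth 0.72 × 135 = 97.2 now; the contractor offers that and keeps 202.8.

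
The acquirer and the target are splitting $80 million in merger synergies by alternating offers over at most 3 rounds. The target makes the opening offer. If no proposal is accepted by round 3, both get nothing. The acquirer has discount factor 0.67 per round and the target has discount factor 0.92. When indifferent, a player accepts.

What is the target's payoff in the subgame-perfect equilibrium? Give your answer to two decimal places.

Round 3 (the target proposes): the acquirer will accept anything ≥ 0, so the target offers 0 and keeps 80.
Round 2 (the acquirer proposes): the target can get 80 next round, worth 0.92 × 80 = 73.6 now. The acquirer offers 73.6 and keeps 80 − 73.6 = 6.4.
Round 1 (the target proposes): the acquirer can get 6.4 next round, worth 0.67 × 6.4 = 4.288 now, so the target offers 4.288, keeping 75.712.

75.71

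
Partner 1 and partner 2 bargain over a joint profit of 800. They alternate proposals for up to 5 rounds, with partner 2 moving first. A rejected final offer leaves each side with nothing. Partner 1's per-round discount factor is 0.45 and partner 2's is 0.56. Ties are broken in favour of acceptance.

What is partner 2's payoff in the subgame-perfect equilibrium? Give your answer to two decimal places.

601.68

Solve by backward induction from round 5.
Round 5 (partner 2 proposes): rejection yields 0 for partner 1; partner 2 offers 0 and keeps 800.
Round 4 (partner 1 proposes): partner 2 can get 800 next round, worth 0.56 × 800 = 448 now, so partner 1 offers 448, keeping 352.
Round 3 (partner 2 proposes): partner 1 can get 352 next round, worth 0.45 × 352 = 158.4 now; partner 2 offers that and keeps 641.6.
Round 2 (partner 1 proposes): partner 2 can get 641.6 next round, worth 0.56 × 641.6 = 359.296 now; partner 1 offers that and keeps 440.704.
Round 1 (partner 2 proposes): partner 1 can get 440.704 next round, worth 0.45 × 440.704 = 198.3168 now; partner 2 offers that and keeps 601.6832.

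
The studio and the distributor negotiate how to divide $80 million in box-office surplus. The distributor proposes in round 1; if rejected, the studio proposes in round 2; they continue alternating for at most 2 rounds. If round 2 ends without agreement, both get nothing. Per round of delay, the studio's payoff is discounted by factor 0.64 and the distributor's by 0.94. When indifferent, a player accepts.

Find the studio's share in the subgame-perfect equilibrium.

51.2

By backward induction:
Round 2 (the studio proposes): rejection yields 0 for the distributor; the studio offers 0 and keeps 80.
Round 1 (the distributor proposes): the studio can get 80 next round, worth 0.64 × 80 = 51.2 now, so the distributor offers 51.2, keeping 28.8.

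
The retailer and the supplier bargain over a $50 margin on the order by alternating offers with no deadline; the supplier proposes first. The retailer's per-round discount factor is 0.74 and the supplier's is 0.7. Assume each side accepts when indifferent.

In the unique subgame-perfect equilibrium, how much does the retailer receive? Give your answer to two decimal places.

In a stationary SPE each proposer offers the other exactly their discounted continuation value.
If the supplier keeps x when proposing and the retailer keeps y when proposing, then x = 50 − 0.74y and y = 50 − 0.7x.
Solving: x = 50(1 − 0.74) / (1 − 0.7·0.74) = 13 / 0.482 ≈ 26.9710.
The retailer gets 50 − 26.9710 ≈ 23.0290.

23.03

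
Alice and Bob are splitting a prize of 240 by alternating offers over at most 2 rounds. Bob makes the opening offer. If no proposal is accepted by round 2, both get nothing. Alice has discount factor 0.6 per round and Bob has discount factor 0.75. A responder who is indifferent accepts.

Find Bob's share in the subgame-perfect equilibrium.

96

Work backward from the last round.
Round 2 (Alice proposes): rejection yields 0 for Bob; Alice offers 0 and keeps 240.
Round 1 (Bob proposes): Alice can get 240 next round, worth 0.6 × 240 = 144 now. Bob offers 144 and keeps 240 − 144 = 96.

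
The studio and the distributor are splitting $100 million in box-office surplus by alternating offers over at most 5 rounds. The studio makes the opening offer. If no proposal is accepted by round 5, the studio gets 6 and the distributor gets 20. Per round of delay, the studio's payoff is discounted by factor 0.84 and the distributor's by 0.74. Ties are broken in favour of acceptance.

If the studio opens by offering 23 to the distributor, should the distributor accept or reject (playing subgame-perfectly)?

Work out the distributor's continuation value if the offer is rejected.
Round 5 (the studio proposes): the distributor gets 20 if talks fail, so the studio offers 20 and keeps 80.
Round 4 (the distributor proposes): the studio can get 80 next round, worth 0.84 × 80 = 67.2 now; the distributor offers that and keeps 32.8.
Round 3 (the studio proposes): the distributor can get 32.8 next round, worth 0.74 × 32.8 = 24.272 now, so the studio offers 24.272, keeping 75.728.
Round 2 (the distributor proposes): the studio can get 75.728 next round, worth 0.84 × 75.728 = 63.61152 now; the distributor offers that and keeps 36.38848.
So by rejecting in round 1, the distributor gets 36.38848 next round, worth 0.74 × 36.38848 = 26.9274752 now.
Offer 23 < 26.9274752, so the distributor rejects.

Reject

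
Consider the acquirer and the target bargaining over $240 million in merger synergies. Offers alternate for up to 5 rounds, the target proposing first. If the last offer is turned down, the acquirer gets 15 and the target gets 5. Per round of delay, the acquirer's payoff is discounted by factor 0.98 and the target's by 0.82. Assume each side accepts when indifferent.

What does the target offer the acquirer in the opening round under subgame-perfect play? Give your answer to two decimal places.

86.04

Round 5 (the target proposes): the acquirer gets 15 if talks fail, so the target offers 15 and keeps 225.
Round 4 (the acquirer proposes): the target can get 225 next round, worth 0.82 × 225 = 184.5 now. The acquirer offers 184.5 and keeps 240 − 184.5 = 55.5.
Round 3 (the target proposes): the acquirer can get 55.5 next round, worth 0.98 × 55.5 = 54.39 now; the target offers that and keeps 185.61.
Round 2 (the acquirer proposes): the target can get 185.61 next round, worth 0.82 × 185.61 = 152.2002 now; the acquirer offers that and keeps 87.7998.
Round 1 (the target proposes): the acquirer can get 87.7998 next round, worth 0.98 × 87.7998 = 86.043804 now. The target offers 86.043804 and keeps 240 − 86.043804 = 153.956196.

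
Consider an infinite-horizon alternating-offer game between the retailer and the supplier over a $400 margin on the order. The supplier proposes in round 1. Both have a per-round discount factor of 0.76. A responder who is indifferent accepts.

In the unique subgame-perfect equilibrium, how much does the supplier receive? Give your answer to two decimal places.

227.27

When the supplier proposes, the retailer accepts any offer worth at least 0.76 times what the retailer would get by proposing next round; and vice versa.
This gives x = 400 − 0.76y and y = 400 − 0.76x, where x and y are each side's share when it proposes.
Hence (1 − 0.76·0.76)x = 400(1 − 0.76), i.e. 0.4224·x = 96.
x ≈ 227.2727; the retailer's share is 400 − x ≈ 172.7273.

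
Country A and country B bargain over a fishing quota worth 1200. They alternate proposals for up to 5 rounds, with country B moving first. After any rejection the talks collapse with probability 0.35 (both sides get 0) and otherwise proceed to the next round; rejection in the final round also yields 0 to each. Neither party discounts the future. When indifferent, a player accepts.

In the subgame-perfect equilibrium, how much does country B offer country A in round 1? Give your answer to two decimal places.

388.34

Round 5 (country B proposes): rejection yields 0 for country A; country B offers 0 and keeps 1200.
Round 4 (country A proposes): rejecting gives country B an expected 0.65 × 1200 = 780. Country A offers 780 and keeps 1200 − 780 = 420.
Round 3 (country B proposes): rejecting gives country A an expected 0.65 × 420 = 273. Country B offers 273 and keeps 1200 − 273 = 927.
Round 2 (country A proposes): rejecting gives country B an expected 0.65 × 927 = 602.55. Country A offers 602.55 and keeps 1200 − 602.55 = 597.45.
Round 1 (country B proposes): rejecting gives country A an expected 0.65 × 597.45 = 388.3425; country B offers that and keeps 811.6575.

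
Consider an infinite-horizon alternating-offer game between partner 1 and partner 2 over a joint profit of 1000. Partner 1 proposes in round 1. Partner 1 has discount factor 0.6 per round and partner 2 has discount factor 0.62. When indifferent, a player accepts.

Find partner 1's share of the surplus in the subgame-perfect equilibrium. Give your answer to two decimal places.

When partner 1 proposes, partner 2 accepts any offer worth at least 0.62 times what partner 2 would get by proposing next round; and vice versa.
This gives x = 1000 − 0.62y and y = 1000 − 0.6x, where x and y are each side's share when it proposes.
Hence (1 − 0.62·0.6)x = 1000(1 − 0.62), i.e. 0.628·x = 380.
x ≈ 605.0955; partner 2's share is 1000 − x ≈ 394.9045.

605.10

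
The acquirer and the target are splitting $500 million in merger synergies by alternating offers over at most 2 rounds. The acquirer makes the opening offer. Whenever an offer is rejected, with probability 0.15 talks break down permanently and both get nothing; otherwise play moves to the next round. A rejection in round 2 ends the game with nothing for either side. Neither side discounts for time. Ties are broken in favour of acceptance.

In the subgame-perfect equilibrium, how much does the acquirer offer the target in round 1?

425

By backward induction:
Round 2 (the target proposes): rejection yields 0 for the acquirer; the target offers 0 and keeps 500.
Round 1 (the acquirer proposes): rejecting gives the target an expected 0.85 × 500 = 425, so the acquirer offers 425, keeping 75.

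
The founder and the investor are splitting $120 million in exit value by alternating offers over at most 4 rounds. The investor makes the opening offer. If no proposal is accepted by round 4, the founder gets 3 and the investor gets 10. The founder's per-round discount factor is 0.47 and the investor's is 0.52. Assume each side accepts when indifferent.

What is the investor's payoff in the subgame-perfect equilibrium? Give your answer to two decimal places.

80.29

Work backward from the last round.
Round 4 (the founder proposes): the investor gets 10 if talks fail, so the founder offers 10 and keeps 110.
Round 3 (the investor proposes): the founder can get 110 next round, worth 0.47 × 110 = 51.7 now. The investor offers 51.7 and keeps 120 − 51.7 = 68.3.
Round 2 (the founder proposes): the investor can get 68.3 next round, worth 0.52 × 68.3 = 35.516 now; the founder offers that and keeps 84.484.
Round 1 (the investor proposes): the founder can get 84.484 next round, worth 0.47 × 84.484 = 39.70748 now. The investor offers 39.70748 and keeps 120 − 39.70748 = 80.29252.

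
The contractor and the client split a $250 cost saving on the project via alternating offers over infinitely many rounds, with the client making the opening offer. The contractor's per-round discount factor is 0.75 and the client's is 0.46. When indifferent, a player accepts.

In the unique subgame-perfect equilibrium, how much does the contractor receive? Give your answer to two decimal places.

154.58

When the client proposes, the contractor accepts any offer worth at least 0.75 times what the contractor would get by proposing next round; and vice versa.
This gives x = 250 − 0.75y and y = 250 − 0.46x, where x and y are each side's share when it proposes.
Hence (1 − 0.75·0.46)x = 250(1 − 0.75), i.e. 0.655·x = 62.5.
x ≈ 95.4198; the contractor's share is 250 − x ≈ 154.5802.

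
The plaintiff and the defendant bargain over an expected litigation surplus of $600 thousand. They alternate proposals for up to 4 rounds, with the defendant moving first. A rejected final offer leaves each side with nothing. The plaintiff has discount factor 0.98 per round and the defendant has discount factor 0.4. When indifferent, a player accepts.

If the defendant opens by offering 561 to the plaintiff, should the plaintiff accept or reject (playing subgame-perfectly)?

Work out the plaintiff's continuation value if the offer is rejected.
Round 4 (the plaintiff proposes): rejection yields 0 for the defendant; the plaintiff offers 0 and keeps 600.
Round 3 (the defendant proposes): the plaintiff can get 600 next round, worth 0.98 × 600 = 588 now, so the defendant offers 588, keeping 12.
Round 2 (the plaintiff proposes): the defendant can get 12 next round, worth 0.4 × 12 = 4.8 now; the plaintiff offers that and keeps 595.2.
So by rejecting in round 1, the plaintiff gets 595.2 next round, worth 0.98 × 595.2 = 583.296 now.
Offer 561 < 583.296, so the plaintiff rejects.

Reject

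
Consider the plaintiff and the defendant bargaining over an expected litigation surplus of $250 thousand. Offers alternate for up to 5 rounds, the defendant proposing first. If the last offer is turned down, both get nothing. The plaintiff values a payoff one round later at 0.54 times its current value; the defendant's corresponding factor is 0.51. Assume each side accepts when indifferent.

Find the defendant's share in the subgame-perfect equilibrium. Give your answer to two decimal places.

165.63

Round 5 (the defendant proposes): rejection yields 0 for the plaintiff; the defendant offers 0 and keeps 250.
Round 4 (the plaintiff proposes): the defendant can get 250 next round, worth 0.51 × 250 = 127.5 now. The plaintiff offers 127.5 and keeps 250 − 127.5 = 122.5.
Round 3 (the defendant proposes): the plaintiff can get 122.5 next round, worth 0.54 × 122.5 = 66.15 now. The defendant offers 66.15 and keeps 250 − 66.15 = 183.85.
Round 2 (the plaintiff proposes): the defendant can get 183.85 next round, worth 0.51 × 183.85 = 93.7635 now; the plaintiff offers that and keeps 156.2365.
Round 1 (the defendant proposes): the plaintiff can get 156.2365 next round, worth 0.54 × 156.2365 = 84.36771 now, so the defendant offers 84.36771, keeping 165.63229.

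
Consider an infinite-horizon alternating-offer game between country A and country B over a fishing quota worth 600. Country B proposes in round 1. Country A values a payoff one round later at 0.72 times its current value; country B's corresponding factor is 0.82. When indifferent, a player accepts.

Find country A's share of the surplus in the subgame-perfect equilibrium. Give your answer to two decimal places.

When country B proposes, country A accepts any offer worth at least 0.72 times what country A would get by proposing next round; and vice versa.
This gives x = 600 − 0.72y and y = 600 − 0.82x, where x and y are each side's share when it proposes.
Hence (1 − 0.72·0.82)x = 600(1 − 0.72), i.e. 0.4096·x = 168.
x ≈ 410.1563; country A's share is 600 − x ≈ 189.8438.

189.84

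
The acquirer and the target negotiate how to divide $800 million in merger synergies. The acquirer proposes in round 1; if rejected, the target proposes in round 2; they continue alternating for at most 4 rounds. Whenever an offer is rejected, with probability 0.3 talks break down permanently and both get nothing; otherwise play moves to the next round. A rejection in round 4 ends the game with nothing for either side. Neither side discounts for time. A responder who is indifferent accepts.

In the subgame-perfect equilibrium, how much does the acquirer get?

Round 4 (the target proposes): the acquirer will accept anything ≥ 0, so the target offers 0 and keeps 800.
Round 3 (the acquirer proposes): rejecting gives the target an expected 0.7 × 800 = 560; the acquirer offers that and keeps 240.
Round 2 (the target proposes): rejecting gives the acquirer an expected 0.7 × 240 = 168; the target offers that and keeps 632.
Round 1 (the acquirer proposes): rejecting gives the target an expected 0.7 × 632 = 442.4, so the acquirer offers 442.4, keeping 357.6.

357.6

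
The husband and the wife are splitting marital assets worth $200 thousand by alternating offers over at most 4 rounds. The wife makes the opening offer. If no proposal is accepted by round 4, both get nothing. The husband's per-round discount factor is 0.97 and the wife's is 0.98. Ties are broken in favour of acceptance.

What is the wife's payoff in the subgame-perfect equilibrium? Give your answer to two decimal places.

11.70

Work backward from the last round.
Round 4 (the husband proposes): the wife will accept anything ≥ 0, so the husband offers 0 and keeps 200.
Round 3 (the wife proposes): the husband can get 200 next round, worth 0.97 × 200 = 194 now. The wife offers 194 and keeps 200 − 194 = 6.
Round 2 (the husband proposes): the wife can get 6 next round, worth 0.98 × 6 = 5.88 now, so the husband offers 5.88, keeping 194.12.
Round 1 (the wife proposes): the husband can get 194.12 next round, worth 0.97 × 194.12 = 188.2964 now, so the wife offers 188.2964, keeping 11.7036.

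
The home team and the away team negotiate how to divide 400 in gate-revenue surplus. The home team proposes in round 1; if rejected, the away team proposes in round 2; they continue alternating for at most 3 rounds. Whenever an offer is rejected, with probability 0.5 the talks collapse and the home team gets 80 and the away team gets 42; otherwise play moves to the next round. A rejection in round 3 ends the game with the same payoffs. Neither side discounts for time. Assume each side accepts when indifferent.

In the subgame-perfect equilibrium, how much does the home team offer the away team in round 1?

111.5

Round 3 (the home team proposes): the away team gets 42 if talks fail, so the home team offers 42 and keeps 358.
Round 2 (the away team proposes): rejecting gives the home team an expected 0.5 × 358 + 0.5 × 80 = 219. The away team offers 219 and keeps 400 − 219 = 181.
Round 1 (the home team proposes): rejecting gives the away team an expected 0.5 × 181 + 0.5 × 42 = 111.5. The home team offers 111.5 and keeps 400 − 111.5 = 288.5.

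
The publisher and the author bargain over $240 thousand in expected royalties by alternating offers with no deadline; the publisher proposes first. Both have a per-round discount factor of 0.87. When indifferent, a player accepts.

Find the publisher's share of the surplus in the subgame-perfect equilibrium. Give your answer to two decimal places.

128.34

In a stationary SPE each proposer offers the other exactly their discounted continuation value.
If the publisher keeps x when proposing and the author keeps y when proposing, then x = 240 − 0.87y and y = 240 − 0.87x.
Solving: x = 240(1 − 0.87) / (1 − 0.87·0.87) = 31.2 / 0.2431 ≈ 128.3422.
The author gets 240 − 128.3422 ≈ 111.6578.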